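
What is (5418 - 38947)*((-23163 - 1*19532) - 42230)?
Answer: 2847450325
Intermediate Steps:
(5418 - 38947)*((-23163 - 1*19532) - 42230) = -33529*((-23163 - 19532) - 42230) = -33529*(-42695 - 42230) = -33529*(-84925) = 2847450325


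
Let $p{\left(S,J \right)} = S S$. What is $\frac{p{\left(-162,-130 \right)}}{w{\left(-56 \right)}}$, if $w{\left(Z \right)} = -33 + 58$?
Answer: $\frac{26244}{25} \approx 1049.8$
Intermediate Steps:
$w{\left(Z \right)} = 25$
$p{\left(S,J \right)} = S^{2}$
$\frac{p{\left(-162,-130 \right)}}{w{\left(-56 \right)}} = \frac{\left(-162\right)^{2}}{25} = 26244 \cdot \frac{1}{25} = \frac{26244}{25}$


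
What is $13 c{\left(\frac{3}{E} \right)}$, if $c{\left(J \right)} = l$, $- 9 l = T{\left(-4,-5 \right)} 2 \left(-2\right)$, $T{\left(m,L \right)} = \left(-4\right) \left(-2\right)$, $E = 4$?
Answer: $\frac{416}{9} \approx 46.222$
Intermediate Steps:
$T{\left(m,L \right)} = 8$
$l = \frac{32}{9}$ ($l = - \frac{8 \cdot 2 \left(-2\right)}{9} = - \frac{16 \left(-2\right)}{9} = \left(- \frac{1}{9}\right) \left(-32\right) = \frac{32}{9} \approx 3.5556$)
$c{\left(J \right)} = \frac{32}{9}$
$13 c{\left(\frac{3}{E} \right)} = 13 \cdot \frac{32}{9} = \frac{416}{9}$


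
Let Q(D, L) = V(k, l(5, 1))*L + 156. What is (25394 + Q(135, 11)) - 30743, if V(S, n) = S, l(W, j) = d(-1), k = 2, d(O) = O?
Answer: -5171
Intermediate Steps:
l(W, j) = -1
Q(D, L) = 156 + 2*L (Q(D, L) = 2*L + 156 = 156 + 2*L)
(25394 + Q(135, 11)) - 30743 = (25394 + (156 + 2*11)) - 30743 = (25394 + (156 + 22)) - 30743 = (25394 + 178) - 30743 = 25572 - 30743 = -5171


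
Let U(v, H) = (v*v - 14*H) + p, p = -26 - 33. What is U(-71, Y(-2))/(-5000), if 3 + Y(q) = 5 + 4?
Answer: -2449/2500 ≈ -0.97960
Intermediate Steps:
p = -59
Y(q) = 6 (Y(q) = -3 + (5 + 4) = -3 + 9 = 6)
U(v, H) = -59 + v² - 14*H (U(v, H) = (v*v - 14*H) - 59 = (v² - 14*H) - 59 = -59 + v² - 14*H)
U(-71, Y(-2))/(-5000) = (-59 + (-71)² - 14*6)/(-5000) = (-59 + 5041 - 84)*(-1/5000) = 4898*(-1/5000) = -2449/2500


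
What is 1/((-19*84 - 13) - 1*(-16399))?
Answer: 1/14790 ≈ 6.7613e-5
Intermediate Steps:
1/((-19*84 - 13) - 1*(-16399)) = 1/((-1596 - 13) + 16399) = 1/(-1609 + 16399) = 1/14790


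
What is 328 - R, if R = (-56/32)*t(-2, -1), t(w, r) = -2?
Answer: 649/2 ≈ 324.50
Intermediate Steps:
R = 7/2 (R = -56/32*(-2) = -56*1/32*(-2) = -7/4*(-2) = 7/2 ≈ 3.5000)
328 - R = 328 - 1*7/2 = 328 - 7/2 = 649/2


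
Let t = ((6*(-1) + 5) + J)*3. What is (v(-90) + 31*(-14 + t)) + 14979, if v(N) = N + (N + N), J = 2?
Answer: 14368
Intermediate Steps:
t = 3 (t = ((6*(-1) + 5) + 2)*3 = ((-6 + 5) + 2)*3 = (-1 + 2)*3 = 1*3 = 3)
v(N) = 3*N (v(N) = N + 2*N = 3*N)
(v(-90) + 31*(-14 + t)) + 14979 = (3*(-90) + 31*(-14 + 3)) + 14979 = (-270 + 31*(-11)) + 14979 = (-270 - 341) + 14979 = -611 + 14979 = 14368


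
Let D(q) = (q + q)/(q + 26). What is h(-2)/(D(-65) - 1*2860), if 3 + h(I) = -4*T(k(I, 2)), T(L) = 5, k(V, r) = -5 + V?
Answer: 69/8570 ≈ 0.0080513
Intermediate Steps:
D(q) = 2*q/(26 + q) (D(q) = (2*q)/(26 + q) = 2*q/(26 + q))
h(I) = -23 (h(I) = -3 - 4*5 = -3 - 20 = -23)
h(-2)/(D(-65) - 1*2860) = -23/(2*(-65)/(26 - 65) - 1*2860) = -23/(2*(-65)/(-39) - 2860) = -23/(2*(-65)*(-1/39) - 2860) = -23/(10/3 - 2860) = -23/(-8570/3) = -23*(-3/8570) = 69/8570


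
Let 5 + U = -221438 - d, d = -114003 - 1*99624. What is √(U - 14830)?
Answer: 13*I*√134 ≈ 150.49*I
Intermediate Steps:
d = -213627 (d = -114003 - 99624 = -213627)
U = -7816 (U = -5 + (-221438 - 1*(-213627)) = -5 + (-221438 + 213627) = -5 - 7811 = -7816)
√(U - 14830) = √(-7816 - 14830) = √(-22646) = 13*I*√134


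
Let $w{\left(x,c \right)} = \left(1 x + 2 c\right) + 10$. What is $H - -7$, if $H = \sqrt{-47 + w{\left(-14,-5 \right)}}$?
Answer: $7 + i \sqrt{61} \approx 7.0 + 7.8102 i$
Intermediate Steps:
$w{\left(x,c \right)} = 10 + x + 2 c$ ($w{\left(x,c \right)} = \left(x + 2 c\right) + 10 = 10 + x + 2 c$)
$H = i \sqrt{61}$ ($H = \sqrt{-47 + \left(10 - 14 + 2 \left(-5\right)\right)} = \sqrt{-47 - 14} = \sqrt{-61} = i \sqrt{61} \approx 7.8102 i$)
$H - -7 = i \sqrt{61} - -7 = i \sqrt{61} + 7 = 7 + i \sqrt{61}$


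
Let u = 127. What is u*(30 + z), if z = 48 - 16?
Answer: 7874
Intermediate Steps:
z = 32
u*(30 + z) = 127*(30 + 32) = 127*62 = 7874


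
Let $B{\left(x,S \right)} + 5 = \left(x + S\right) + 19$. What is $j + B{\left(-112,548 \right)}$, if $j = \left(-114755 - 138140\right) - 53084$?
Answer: $-305529$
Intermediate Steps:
$j = -305979$ ($j = -252895 - 53084 = -305979$)
$B{\left(x,S \right)} = 14 + S + x$ ($B{\left(x,S \right)} = -5 + \left(\left(x + S\right) + 19\right) = -5 + \left(\left(S + x\right) + 19\right) = -5 + \left(19 + S + x\right) = 14 + S + x$)
$j + B{\left(-112,548 \right)} = -305979 + \left(14 + 548 - 112\right) = -305979 + 450 = -305529$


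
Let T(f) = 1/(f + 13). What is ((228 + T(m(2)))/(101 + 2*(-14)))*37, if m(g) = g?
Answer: 126577/1095 ≈ 115.60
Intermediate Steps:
T(f) = 1/(13 + f)
((228 + T(m(2)))/(101 + 2*(-14)))*37 = ((228 + 1/(13 + 2))/(101 + 2*(-14)))*37 = ((228 + 1/15)/(101 - 28))*37 = ((228 + 1/15)/73)*37 = ((3421/15)*(1/73))*37 = (3421/1095)*37 = 126577/1095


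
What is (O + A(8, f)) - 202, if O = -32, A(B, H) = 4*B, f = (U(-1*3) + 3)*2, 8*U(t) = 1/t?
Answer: -202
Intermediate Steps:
U(t) = 1/(8*t) (U(t) = (1/t)/8 = 1/(8*t))
f = 71/12 (f = (1/(8*((-1*3))) + 3)*2 = ((⅛)/(-3) + 3)*2 = ((⅛)*(-⅓) + 3)*2 = (-1/24 + 3)*2 = (71/24)*2 = 71/12 ≈ 5.9167)
(O + A(8, f)) - 202 = (-32 + 4*8) - 202 = (-32 + 32) - 202 = 0 - 202 = -202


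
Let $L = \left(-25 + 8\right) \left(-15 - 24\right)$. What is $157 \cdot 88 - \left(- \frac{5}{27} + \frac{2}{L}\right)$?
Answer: $\frac{82441159}{5967} \approx 13816.0$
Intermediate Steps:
$L = 663$ ($L = - 17 \left(-15 - 24\right) = \left(-17\right) \left(-39\right) = 663$)
$157 \cdot 88 - \left(- \frac{5}{27} + \frac{2}{L}\right) = 157 \cdot 88 - \left(- \frac{5}{27} + \frac{2}{663}\right) = 13816 - - \frac{1087}{5967} = 13816 + \left(- \frac{2}{663} + \frac{5}{27}\right) = 13816 + \frac{1087}{5967} = \frac{82441159}{5967}$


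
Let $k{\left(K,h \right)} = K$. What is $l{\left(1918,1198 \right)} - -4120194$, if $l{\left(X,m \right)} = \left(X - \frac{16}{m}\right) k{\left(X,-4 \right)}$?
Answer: $\frac{4671536538}{599} \approx 7.7989 \cdot 10^{6}$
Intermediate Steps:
$l{\left(X,m \right)} = X \left(X - \frac{16}{m}\right)$ ($l{\left(X,m \right)} = \left(X - \frac{16}{m}\right) X = X \left(X - \frac{16}{m}\right)$)
$l{\left(1918,1198 \right)} - -4120194 = \frac{1918 \left(-16 + 1918 \cdot 1198\right)}{1198} - -4120194 = 1918 \cdot \frac{1}{1198} \left(-16 + 2297764\right) + 4120194 = 1918 \cdot \frac{1}{1198} \cdot 2297748 + 4120194 = \frac{2203540332}{599} + 4120194 = \frac{4671536538}{599}$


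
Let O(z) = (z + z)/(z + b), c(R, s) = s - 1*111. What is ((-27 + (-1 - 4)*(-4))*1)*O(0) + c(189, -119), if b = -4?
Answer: -230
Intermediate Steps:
c(R, s) = -111 + s (c(R, s) = s - 111 = -111 + s)
O(z) = 2*z/(-4 + z) (O(z) = (z + z)/(z - 4) = (2*z)/(-4 + z) = 2*z/(-4 + z))
((-27 + (-1 - 4)*(-4))*1)*O(0) + c(189, -119) = ((-27 + (-1 - 4)*(-4))*1)*(2*0/(-4 + 0)) + (-111 - 119) = ((-27 - 5*(-4))*1)*(2*0/(-4)) - 230 = ((-27 + 20)*1)*(2*0*(-¼)) - 230 = -7*1*0 - 230 = -7*0 - 230 = 0 - 230 = -230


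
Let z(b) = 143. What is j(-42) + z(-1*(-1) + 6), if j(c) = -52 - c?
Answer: 133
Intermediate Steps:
j(-42) + z(-1*(-1) + 6) = (-52 - 1*(-42)) + 143 = (-52 + 42) + 143 = -10 + 143 = 133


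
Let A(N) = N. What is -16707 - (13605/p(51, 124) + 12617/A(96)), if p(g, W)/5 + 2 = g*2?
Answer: -40477529/2400 ≈ -16866.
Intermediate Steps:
p(g, W) = -10 + 10*g (p(g, W) = -10 + 5*(g*2) = -10 + 5*(2*g) = -10 + 10*g)
-16707 - (13605/p(51, 124) + 12617/A(96)) = -16707 - (13605/(-10 + 10*51) + 12617/96) = -16707 - (13605/(-10 + 510) + 12617*(1/96)) = -16707 - (13605/500 + 12617/96) = -16707 - (13605*(1/500) + 12617/96) = -16707 - (2721/100 + 12617/96) = -16707 - 1*380729/2400 = -16707 - 380729/2400 = -40477529/2400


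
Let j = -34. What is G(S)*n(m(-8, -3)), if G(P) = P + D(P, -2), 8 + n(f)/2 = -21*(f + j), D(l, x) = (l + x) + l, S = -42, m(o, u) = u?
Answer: -196864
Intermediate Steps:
D(l, x) = x + 2*l
n(f) = 1412 - 42*f (n(f) = -16 + 2*(-21*(f - 34)) = -16 + 2*(-21*(-34 + f)) = -16 + 2*(714 - 21*f) = -16 + (1428 - 42*f) = 1412 - 42*f)
G(P) = -2 + 3*P (G(P) = P + (-2 + 2*P) = -2 + 3*P)
G(S)*n(m(-8, -3)) = (-2 + 3*(-42))*(1412 - 42*(-3)) = (-2 - 126)*(1412 + 126) = -128*1538 = -196864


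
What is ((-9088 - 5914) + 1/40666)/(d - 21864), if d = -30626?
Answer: 610071331/2134558340 ≈ 0.28581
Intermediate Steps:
((-9088 - 5914) + 1/40666)/(d - 21864) = ((-9088 - 5914) + 1/40666)/(-30626 - 21864) = (-15002 + 1/40666)/(-52490) = -610071331/40666*(-1/52490) = 610071331/2134558340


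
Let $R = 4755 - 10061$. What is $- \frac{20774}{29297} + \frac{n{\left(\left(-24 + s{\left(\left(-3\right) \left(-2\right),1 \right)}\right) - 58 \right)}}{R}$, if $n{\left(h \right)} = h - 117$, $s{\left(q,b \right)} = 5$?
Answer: $- \frac{52271613}{77724941} \approx -0.67252$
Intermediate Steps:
$R = -5306$ ($R = 4755 - 10061 = -5306$)
$n{\left(h \right)} = -117 + h$
$- \frac{20774}{29297} + \frac{n{\left(\left(-24 + s{\left(\left(-3\right) \left(-2\right),1 \right)}\right) - 58 \right)}}{R} = - \frac{20774}{29297} + \frac{-117 + \left(\left(-24 + 5\right) - 58\right)}{-5306} = \left(-20774\right) \frac{1}{29297} + \left(-117 - 77\right) \left(- \frac{1}{5306}\right) = - \frac{20774}{29297} + \left(-117 - 77\right) \left(- \frac{1}{5306}\right) = - \frac{20774}{29297} - - \frac{97}{2653} = - \frac{20774}{29297} + \frac{97}{2653} = - \frac{52271613}{77724941}$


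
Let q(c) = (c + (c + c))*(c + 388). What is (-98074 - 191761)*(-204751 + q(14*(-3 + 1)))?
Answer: 68108616485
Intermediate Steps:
q(c) = 3*c*(388 + c) (q(c) = (c + 2*c)*(388 + c) = (3*c)*(388 + c) = 3*c*(388 + c))
(-98074 - 191761)*(-204751 + q(14*(-3 + 1))) = (-98074 - 191761)*(-204751 + 3*(14*(-3 + 1))*(388 + 14*(-3 + 1))) = -289835*(-204751 + 3*(14*(-2))*(388 + 14*(-2))) = -289835*(-204751 + 3*(-28)*(388 - 28)) = -289835*(-204751 + 3*(-28)*360) = -289835*(-204751 - 30240) = -289835*(-234991) = 68108616485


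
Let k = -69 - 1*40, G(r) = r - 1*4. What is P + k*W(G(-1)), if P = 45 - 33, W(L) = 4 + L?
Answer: 121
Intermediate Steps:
G(r) = -4 + r (G(r) = r - 4 = -4 + r)
k = -109 (k = -69 - 40 = -109)
P = 12
P + k*W(G(-1)) = 12 - 109*(4 + (-4 - 1)) = 12 - 109*(4 - 5) = 12 - 109*(-1) = 12 + 109 = 121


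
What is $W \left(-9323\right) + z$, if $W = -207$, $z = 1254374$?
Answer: $3184235$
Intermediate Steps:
$W \left(-9323\right) + z = \left(-207\right) \left(-9323\right) + 1254374 = 1929861 + 1254374 = 3184235$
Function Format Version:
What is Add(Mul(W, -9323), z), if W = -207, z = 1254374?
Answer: 3184235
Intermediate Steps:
Add(Mul(W, -9323), z) = Add(Mul(-207, -9323), 1254374) = Add(1929861, 1254374) = 3184235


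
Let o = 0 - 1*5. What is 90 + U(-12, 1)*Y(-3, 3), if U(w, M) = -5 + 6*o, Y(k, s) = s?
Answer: -15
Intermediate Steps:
o = -5 (o = 0 - 5 = -5)
U(w, M) = -35 (U(w, M) = -5 + 6*(-5) = -5 - 30 = -35)
90 + U(-12, 1)*Y(-3, 3) = 90 - 35*3 = 90 - 105 = -15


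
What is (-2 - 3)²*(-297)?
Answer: -7425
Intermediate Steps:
(-2 - 3)²*(-297) = (-5)²*(-297) = 25*(-297) = -7425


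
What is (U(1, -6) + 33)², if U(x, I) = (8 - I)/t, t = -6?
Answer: 8464/9 ≈ 940.44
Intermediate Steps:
U(x, I) = -4/3 + I/6 (U(x, I) = (8 - I)/(-6) = (8 - I)*(-⅙) = -4/3 + I/6)
(U(1, -6) + 33)² = ((-4/3 + (⅙)*(-6)) + 33)² = ((-4/3 - 1) + 33)² = (-7/3 + 33)² = (92/3)² = 8464/9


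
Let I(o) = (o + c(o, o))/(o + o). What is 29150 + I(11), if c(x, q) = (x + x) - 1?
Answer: 320666/11 ≈ 29151.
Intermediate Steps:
c(x, q) = -1 + 2*x (c(x, q) = 2*x - 1 = -1 + 2*x)
I(o) = (-1 + 3*o)/(2*o) (I(o) = (o + (-1 + 2*o))/(o + o) = (-1 + 3*o)/((2*o)) = (-1 + 3*o)*(1/(2*o)) = (-1 + 3*o)/(2*o))
29150 + I(11) = 29150 + (½)*(-1 + 3*11)/11 = 29150 + (½)*(1/11)*(-1 + 33) = 29150 + (½)*(1/11)*32 = 29150 + 16/11 = 320666/11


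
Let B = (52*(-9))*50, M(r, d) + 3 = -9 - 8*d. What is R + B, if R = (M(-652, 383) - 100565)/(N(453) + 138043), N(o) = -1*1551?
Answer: -3194016441/136492 ≈ -23401.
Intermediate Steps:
M(r, d) = -12 - 8*d (M(r, d) = -3 + (-9 - 8*d) = -12 - 8*d)
N(o) = -1551
R = -103641/136492 (R = ((-12 - 8*383) - 100565)/(-1551 + 138043) = ((-12 - 3064) - 100565)/136492 = (-3076 - 100565)*(1/136492) = -103641*1/136492 = -103641/136492 ≈ -0.75932)
B = -23400 (B = -468*50 = -23400)
R + B = -103641/136492 - 23400 = -3194016441/136492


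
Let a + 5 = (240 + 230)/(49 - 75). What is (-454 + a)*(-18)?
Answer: 111636/13 ≈ 8587.4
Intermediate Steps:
a = -300/13 (a = -5 + (240 + 230)/(49 - 75) = -5 + 470/(-26) = -5 + 470*(-1/26) = -5 - 235/13 = -300/13 ≈ -23.077)
(-454 + a)*(-18) = (-454 - 300/13)*(-18) = -6202/13*(-18) = 111636/13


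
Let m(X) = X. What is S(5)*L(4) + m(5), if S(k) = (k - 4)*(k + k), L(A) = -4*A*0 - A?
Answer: -35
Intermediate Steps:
L(A) = -A (L(A) = 0 - A = -A)
S(k) = 2*k*(-4 + k) (S(k) = (-4 + k)*(2*k) = 2*k*(-4 + k))
S(5)*L(4) + m(5) = (2*5*(-4 + 5))*(-1*4) + 5 = (2*5*1)*(-4) + 5 = 10*(-4) + 5 = -40 + 5 = -35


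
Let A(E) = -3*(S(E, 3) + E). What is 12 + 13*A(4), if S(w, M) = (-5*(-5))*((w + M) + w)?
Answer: -10869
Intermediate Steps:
S(w, M) = 25*M + 50*w (S(w, M) = 25*((M + w) + w) = 25*(M + 2*w) = 25*M + 50*w)
A(E) = -225 - 153*E (A(E) = -3*((25*3 + 50*E) + E) = -3*((75 + 50*E) + E) = -3*(75 + 51*E) = -225 - 153*E)
12 + 13*A(4) = 12 + 13*(-225 - 153*4) = 12 + 13*(-225 - 612) = 12 + 13*(-837) = 12 - 10881 = -10869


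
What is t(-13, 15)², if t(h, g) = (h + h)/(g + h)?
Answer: 169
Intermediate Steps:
t(h, g) = 2*h/(g + h) (t(h, g) = (2*h)/(g + h) = 2*h/(g + h))
t(-13, 15)² = (2*(-13)/(15 - 13))² = (2*(-13)/2)² = (2*(-13)*(½))² = (-13)² = 169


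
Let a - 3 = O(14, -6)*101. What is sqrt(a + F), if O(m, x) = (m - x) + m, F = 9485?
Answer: sqrt(12922) ≈ 113.67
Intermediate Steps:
O(m, x) = -x + 2*m
a = 3437 (a = 3 + (-1*(-6) + 2*14)*101 = 3 + (6 + 28)*101 = 3 + 34*101 = 3 + 3434 = 3437)
sqrt(a + F) = sqrt(3437 + 9485) = sqrt(12922)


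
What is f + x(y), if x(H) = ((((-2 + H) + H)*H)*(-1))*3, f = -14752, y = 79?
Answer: -51724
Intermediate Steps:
x(H) = -3*H*(-2 + 2*H) (x(H) = (((-2 + 2*H)*H)*(-1))*3 = ((H*(-2 + 2*H))*(-1))*3 = -H*(-2 + 2*H)*3 = -3*H*(-2 + 2*H))
f + x(y) = -14752 + 6*79*(1 - 1*79) = -14752 + 6*79*(1 - 79) = -14752 + 6*79*(-78) = -14752 - 36972 = -51724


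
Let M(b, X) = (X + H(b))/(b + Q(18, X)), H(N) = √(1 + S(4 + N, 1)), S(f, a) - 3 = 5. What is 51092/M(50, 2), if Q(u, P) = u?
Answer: 3474256/5 ≈ 6.9485e+5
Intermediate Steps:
S(f, a) = 8 (S(f, a) = 3 + 5 = 8)
H(N) = 3 (H(N) = √(1 + 8) = √9 = 3)
M(b, X) = (3 + X)/(18 + b) (M(b, X) = (X + 3)/(b + 18) = (3 + X)/(18 + b))
51092/M(50, 2) = 51092/(((3 + 2)/(18 + 50))) = 51092/((5/68)) = 51092/(((1/68)*5)) = 51092/(5/68) = 51092*(68/5) = 3474256/5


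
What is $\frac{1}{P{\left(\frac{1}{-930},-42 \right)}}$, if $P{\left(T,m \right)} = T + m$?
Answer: $- \frac{930}{39061} \approx -0.023809$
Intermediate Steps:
$\frac{1}{P{\left(\frac{1}{-930},-42 \right)}} = \frac{1}{\frac{1}{-930} - 42} = \frac{1}{- \frac{1}{930} - 42} = \frac{1}{- \frac{39061}{930}} = - \frac{930}{39061}$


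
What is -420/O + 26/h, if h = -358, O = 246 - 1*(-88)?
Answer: -39761/29893 ≈ -1.3301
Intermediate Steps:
O = 334 (O = 246 + 88 = 334)
-420/O + 26/h = -420/334 + 26/(-358) = -420*1/334 + 26*(-1/358) = -210/167 - 13/179 = -39761/29893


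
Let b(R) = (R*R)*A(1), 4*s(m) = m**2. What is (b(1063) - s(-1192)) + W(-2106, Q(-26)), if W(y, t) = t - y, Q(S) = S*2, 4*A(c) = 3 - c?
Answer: 423645/2 ≈ 2.1182e+5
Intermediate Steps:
A(c) = 3/4 - c/4 (A(c) = (3 - c)/4 = 3/4 - c/4)
Q(S) = 2*S
s(m) = m**2/4
b(R) = R**2/2 (b(R) = (R*R)*(3/4 - 1/4*1) = R**2*(3/4 - 1/4) = R**2*(1/2) = R**2/2)
(b(1063) - s(-1192)) + W(-2106, Q(-26)) = ((1/2)*1063**2 - (-1192)**2/4) + (2*(-26) - 1*(-2106)) = ((1/2)*1129969 - 1420864/4) + (-52 + 2106) = (1129969/2 - 1*355216) + 2054 = (1129969/2 - 355216) + 2054 = 419537/2 + 2054 = 423645/2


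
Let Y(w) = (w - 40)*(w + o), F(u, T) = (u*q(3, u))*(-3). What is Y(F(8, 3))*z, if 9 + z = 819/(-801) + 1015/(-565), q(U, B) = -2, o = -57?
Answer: 8558136/10057 ≈ 850.96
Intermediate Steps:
z = -118863/10057 (z = -9 + (819/(-801) + 1015/(-565)) = -9 + (819*(-1/801) + 1015*(-1/565)) = -9 + (-91/89 - 203/113) = -9 - 28350/10057 = -118863/10057 ≈ -11.819)
F(u, T) = 6*u (F(u, T) = (u*(-2))*(-3) = -2*u*(-3) = 6*u)
Y(w) = (-57 + w)*(-40 + w) (Y(w) = (w - 40)*(w - 57) = (-40 + w)*(-57 + w) = (-57 + w)*(-40 + w))
Y(F(8, 3))*z = (2280 + (6*8)² - 582*8)*(-118863/10057) = (2280 + 48² - 97*48)*(-118863/10057) = (2280 + 2304 - 4656)*(-118863/10057) = -72*(-118863/10057) = 8558136/10057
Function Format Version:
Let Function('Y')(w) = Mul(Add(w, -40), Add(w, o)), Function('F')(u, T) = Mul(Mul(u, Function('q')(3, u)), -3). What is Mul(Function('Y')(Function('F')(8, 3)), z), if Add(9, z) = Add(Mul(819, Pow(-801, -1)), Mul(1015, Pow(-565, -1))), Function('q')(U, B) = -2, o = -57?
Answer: Rational(8558136, 10057) ≈ 850.96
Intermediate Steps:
z = Rational(-118863, 10057) (z = Add(-9, Add(Mul(819, Pow(-801, -1)), Mul(1015, Pow(-565, -1)))) = Add(-9, Add(Mul(819, Rational(-1, 801)), Mul(1015, Rational(-1, 565)))) = Add(-9, Add(Rational(-91, 89), Rational(-203, 113))) = Add(-9, Rational(-28350, 10057)) = Rational(-118863, 10057) ≈ -11.819)
Function('F')(u, T) = Mul(6, u) (Function('F')(u, T) = Mul(Mul(u, -2), -3) = Mul(Mul(-2, u), -3) = Mul(6, u))
Function('Y')(w) = Mul(Add(-57, w), Add(-40, w)) (Function('Y')(w) = Mul(Add(w, -40), Add(w, -57)) = Mul(Add(-40, w), Add(-57, w)) = Mul(Add(-57, w), Add(-40, w)))
Mul(Function('Y')(Function('F')(8, 3)), z) = Mul(Add(2280, Pow(Mul(6, 8), 2), Mul(-97, Mul(6, 8))), Rational(-118863, 10057)) = Mul(Add(2280, Pow(48, 2), Mul(-97, 48)), Rational(-118863, 10057)) = Mul(Add(2280, 2304, -4656), Rational(-118863, 10057)) = Mul(-72, Rational(-118863, 10057)) = Rational(8558136, 10057)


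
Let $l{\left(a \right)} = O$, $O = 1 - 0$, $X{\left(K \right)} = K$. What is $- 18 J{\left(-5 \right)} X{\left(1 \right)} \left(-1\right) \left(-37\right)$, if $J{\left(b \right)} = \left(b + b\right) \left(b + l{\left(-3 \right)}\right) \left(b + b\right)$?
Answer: $266400$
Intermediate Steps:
$O = 1$ ($O = 1 + 0 = 1$)
$l{\left(a \right)} = 1$
$J{\left(b \right)} = 4 b^{2} \left(1 + b\right)$ ($J{\left(b \right)} = \left(b + b\right) \left(b + 1\right) \left(b + b\right) = 2 b \left(1 + b\right) 2 b = 4 b^{2} \left(1 + b\right)$)
$- 18 J{\left(-5 \right)} X{\left(1 \right)} \left(-1\right) \left(-37\right) = - 18 \cdot 4 \left(-5\right)^{2} \left(1 - 5\right) 1 \left(-1\right) \left(-37\right) = - 18 \cdot 4 \cdot 25 \left(-4\right) 1 \left(-1\right) \left(-37\right) = - 18 \left(-400\right) 1 \left(-1\right) \left(-37\right) = - 18 \left(\left(-400\right) \left(-1\right)\right) \left(-37\right) = \left(-18\right) 400 \left(-37\right) = \left(-7200\right) \left(-37\right) = 266400$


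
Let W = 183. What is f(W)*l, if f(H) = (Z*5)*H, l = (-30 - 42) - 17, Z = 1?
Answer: -81435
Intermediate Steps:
l = -89 (l = -72 - 17 = -89)
f(H) = 5*H (f(H) = (1*5)*H = 5*H)
f(W)*l = (5*183)*(-89) = 915*(-89) = -81435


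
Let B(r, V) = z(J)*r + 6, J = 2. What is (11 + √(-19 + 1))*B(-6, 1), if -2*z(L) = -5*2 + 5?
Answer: -99 - 27*I*√2 ≈ -99.0 - 38.184*I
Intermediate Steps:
z(L) = 5/2 (z(L) = -(-5*2 + 5)/2 = -(-10 + 5)/2 = -½*(-5) = 5/2)
B(r, V) = 6 + 5*r/2 (B(r, V) = 5*r/2 + 6 = 6 + 5*r/2)
(11 + √(-19 + 1))*B(-6, 1) = (11 + √(-19 + 1))*(6 + (5/2)*(-6)) = (11 + √(-18))*(6 - 15) = (11 + 3*I*√2)*(-9) = -99 - 27*I*√2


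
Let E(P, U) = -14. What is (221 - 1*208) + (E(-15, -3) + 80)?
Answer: 79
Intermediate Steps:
(221 - 1*208) + (E(-15, -3) + 80) = (221 - 1*208) + (-14 + 80) = (221 - 208) + 66 = 13 + 66 = 79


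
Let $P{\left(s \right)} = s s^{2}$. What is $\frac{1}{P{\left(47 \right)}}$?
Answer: $\frac{1}{103823} \approx 9.6318 \cdot 10^{-6}$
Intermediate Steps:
$P{\left(s \right)} = s^{3}$
$\frac{1}{P{\left(47 \right)}} = \frac{1}{47^{3}} = \frac{1}{103823}$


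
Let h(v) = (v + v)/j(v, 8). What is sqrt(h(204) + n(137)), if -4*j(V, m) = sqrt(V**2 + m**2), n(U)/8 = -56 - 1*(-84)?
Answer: 2*sqrt(380017400 - 265710*sqrt(2605))/2605 ≈ 14.697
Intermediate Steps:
n(U) = 224 (n(U) = 8*(-56 - 1*(-84)) = 8*(-56 + 84) = 8*28 = 224)
j(V, m) = -sqrt(V**2 + m**2)/4
h(v) = -8*v/sqrt(64 + v**2) (h(v) = (v + v)/((-sqrt(v**2 + 8**2)/4)) = (2*v)/((-sqrt(v**2 + 64)/4)) = (2*v)/((-sqrt(64 + v**2)/4)) = (2*v)*(-4/sqrt(64 + v**2)) = -8*v/sqrt(64 + v**2))
sqrt(h(204) + n(137)) = sqrt(-8*204/sqrt(64 + 204**2) + 224) = sqrt(-8*204/sqrt(64 + 41616) + 224) = sqrt(-8*204/sqrt(41680) + 224) = sqrt(-8*204*sqrt(2605)/10420 + 224) = sqrt(-408*sqrt(2605)/2605 + 224) = sqrt(224 - 408*sqrt(2605)/2605)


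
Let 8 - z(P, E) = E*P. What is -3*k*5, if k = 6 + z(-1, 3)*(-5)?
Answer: 735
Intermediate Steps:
z(P, E) = 8 - E*P
k = -49 (k = 6 + (8 - 1*3*(-1))*(-5) = 6 + (8 + 3)*(-5) = 6 + 11*(-5) = 6 - 55 = -49)
-3*k*5 = -3*(-49)*5 = 147*5 = 735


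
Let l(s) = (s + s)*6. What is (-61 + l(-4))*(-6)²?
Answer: -3924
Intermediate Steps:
l(s) = 12*s (l(s) = (2*s)*6 = 12*s)
(-61 + l(-4))*(-6)² = (-61 + 12*(-4))*(-6)² = (-61 - 48)*36 = -109*36 = -3924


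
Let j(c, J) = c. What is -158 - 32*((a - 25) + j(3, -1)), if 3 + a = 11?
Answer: 290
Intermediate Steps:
a = 8 (a = -3 + 11 = 8)
-158 - 32*((a - 25) + j(3, -1)) = -158 - 32*((8 - 25) + 3) = -158 - 32*(-17 + 3) = -158 - 32*(-14) = -158 + 448 = 290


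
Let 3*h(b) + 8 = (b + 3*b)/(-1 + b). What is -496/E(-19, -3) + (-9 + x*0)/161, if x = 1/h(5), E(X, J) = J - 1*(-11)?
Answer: -9991/161 ≈ -62.056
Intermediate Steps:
E(X, J) = 11 + J (E(X, J) = J + 11 = 11 + J)
h(b) = -8/3 + 4*b/(3*(-1 + b)) (h(b) = -8/3 + ((b + 3*b)/(-1 + b))/3 = -8/3 + ((4*b)/(-1 + b))/3 = -8/3 + (4*b/(-1 + b))/3 = -8/3 + 4*b/(3*(-1 + b)))
x = -1 (x = 1/(4*(2 - 1*5)/(3*(-1 + 5))) = 1/((4/3)*(2 - 5)/4) = 1/((4/3)*(1/4)*(-3)) = 1/(-1) = -1)
-496/E(-19, -3) + (-9 + x*0)/161 = -496/(11 - 3) + (-9 - 1*0)/161 = -496/8 + (-9 + 0)*(1/161) = -496*1/8 - 9*1/161 = -62 - 9/161 = -9991/161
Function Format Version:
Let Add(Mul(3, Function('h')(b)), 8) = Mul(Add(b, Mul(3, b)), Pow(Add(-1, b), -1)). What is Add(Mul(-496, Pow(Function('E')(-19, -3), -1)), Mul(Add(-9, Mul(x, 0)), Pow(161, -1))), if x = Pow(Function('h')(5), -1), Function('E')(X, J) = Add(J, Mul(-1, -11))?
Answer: Rational(-9991, 161) ≈ -62.056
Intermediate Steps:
Function('E')(X, J) = Add(11, J) (Function('E')(X, J) = Add(J, 11) = Add(11, J))
Function('h')(b) = Add(Rational(-8, 3), Mul(Rational(4, 3), b, Pow(Add(-1, b), -1))) (Function('h')(b) = Add(Rational(-8, 3), Mul(Rational(1, 3), Mul(Add(b, Mul(3, b)), Pow(Add(-1, b), -1)))) = Add(Rational(-8, 3), Mul(Rational(1, 3), Mul(Mul(4, b), Pow(Add(-1, b), -1)))) = Add(Rational(-8, 3), Mul(Rational(1, 3), Mul(4, b, Pow(Add(-1, b), -1)))) = Add(Rational(-8, 3), Mul(Rational(4, 3), b, Pow(Add(-1, b), -1))))
x = -1 (x = Pow(Mul(Rational(4, 3), Pow(Add(-1, 5), -1), Add(2, Mul(-1, 5))), -1) = Pow(Mul(Rational(4, 3), Pow(4, -1), Add(2, -5)), -1) = Pow(Mul(Rational(4, 3), Rational(1, 4), -3), -1) = Pow(-1, -1) = -1)
Add(Mul(-496, Pow(Function('E')(-19, -3), -1)), Mul(Add(-9, Mul(x, 0)), Pow(161, -1))) = Add(Mul(-496, Pow(Add(11, -3), -1)), Mul(Add(-9, Mul(-1, 0)), Pow(161, -1))) = Add(Mul(-496, Pow(8, -1)), Mul(Add(-9, 0), Rational(1, 161))) = Add(Mul(-496, Rational(1, 8)), Mul(-9, Rational(1, 161))) = Add(-62, Rational(-9, 161)) = Rational(-9991, 161)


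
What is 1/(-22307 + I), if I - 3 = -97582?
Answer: -1/119886 ≈ -8.3413e-6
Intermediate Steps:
I = -97579 (I = 3 - 97582 = -97579)
1/(-22307 + I) = 1/(-22307 - 97579) = 1/(-119886) = -1/119886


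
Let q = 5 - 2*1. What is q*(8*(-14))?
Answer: -336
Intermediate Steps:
q = 3 (q = 5 - 2 = 3)
q*(8*(-14)) = 3*(8*(-14)) = 3*(-112) = -336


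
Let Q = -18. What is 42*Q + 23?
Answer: -733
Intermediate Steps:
42*Q + 23 = 42*(-18) + 23 = -756 + 23 = -733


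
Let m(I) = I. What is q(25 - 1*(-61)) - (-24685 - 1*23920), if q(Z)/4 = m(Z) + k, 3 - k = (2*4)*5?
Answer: 48801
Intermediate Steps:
k = -37 (k = 3 - 2*4*5 = 3 - 8*5 = 3 - 1*40 = 3 - 40 = -37)
q(Z) = -148 + 4*Z (q(Z) = 4*(Z - 37) = 4*(-37 + Z) = -148 + 4*Z)
q(25 - 1*(-61)) - (-24685 - 1*23920) = (-148 + 4*(25 - 1*(-61))) - (-24685 - 1*23920) = (-148 + 4*(25 + 61)) - (-24685 - 23920) = (-148 + 4*86) - 1*(-48605) = (-148 + 344) + 48605 = 196 + 48605 = 48801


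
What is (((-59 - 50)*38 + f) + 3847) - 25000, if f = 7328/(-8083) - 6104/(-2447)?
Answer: -500280952779/19779101 ≈ -25293.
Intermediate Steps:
f = 31407016/19779101 (f = 7328*(-1/8083) - 6104*(-1/2447) = -7328/8083 + 6104/2447 = 31407016/19779101 ≈ 1.5879)
(((-59 - 50)*38 + f) + 3847) - 25000 = (((-59 - 50)*38 + 31407016/19779101) + 3847) - 25000 = ((-109*38 + 31407016/19779101) + 3847) - 25000 = ((-4142 + 31407016/19779101) + 3847) - 25000 = (-81893629326/19779101 + 3847) - 25000 = -5803427779/19779101 - 25000 = -500280952779/19779101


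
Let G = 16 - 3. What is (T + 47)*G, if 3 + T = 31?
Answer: 975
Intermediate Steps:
T = 28 (T = -3 + 31 = 28)
G = 13
(T + 47)*G = (28 + 47)*13 = 75*13 = 975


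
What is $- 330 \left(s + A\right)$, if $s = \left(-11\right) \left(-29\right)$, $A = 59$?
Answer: $-124740$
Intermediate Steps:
$s = 319$
$- 330 \left(s + A\right) = - 330 \left(319 + 59\right) = \left(-330\right) 378 = -124740$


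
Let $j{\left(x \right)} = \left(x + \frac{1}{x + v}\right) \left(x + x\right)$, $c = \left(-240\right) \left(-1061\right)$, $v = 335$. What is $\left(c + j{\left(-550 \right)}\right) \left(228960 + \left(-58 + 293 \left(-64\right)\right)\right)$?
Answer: $\frac{7768140111000}{43} \approx 1.8065 \cdot 10^{11}$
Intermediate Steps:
$c = 254640$
$j{\left(x \right)} = 2 x \left(x + \frac{1}{335 + x}\right)$ ($j{\left(x \right)} = \left(x + \frac{1}{x + 335}\right) \left(x + x\right) = \left(x + \frac{1}{335 + x}\right) 2 x = 2 x \left(x + \frac{1}{335 + x}\right)$)
$\left(c + j{\left(-550 \right)}\right) \left(228960 + \left(-58 + 293 \left(-64\right)\right)\right) = \left(254640 + 2 \left(-550\right) \frac{1}{335 - 550} \left(1 + \left(-550\right)^{2} + 335 \left(-550\right)\right)\right) \left(228960 + \left(-58 + 293 \left(-64\right)\right)\right) = \left(254640 + 2 \left(-550\right) \frac{1}{-215} \left(1 + 302500 - 184250\right)\right) \left(228960 - 18810\right) = \left(254640 + 2 \left(-550\right) \left(- \frac{1}{215}\right) 118251\right) \left(228960 - 18810\right) = \left(254640 + \frac{26015220}{43}\right) 210150 = \frac{36964740}{43} \cdot 210150 = \frac{7768140111000}{43}$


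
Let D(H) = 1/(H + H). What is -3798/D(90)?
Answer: -683640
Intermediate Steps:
D(H) = 1/(2*H)
-3798/D(90) = -3798/((½)/90) = -3798/((½)*(1/90)) = -3798/1/180 = -3798*180 = -683640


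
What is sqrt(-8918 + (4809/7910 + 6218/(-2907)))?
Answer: I*sqrt(10694154664448890)/1094970 ≈ 94.443*I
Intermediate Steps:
sqrt(-8918 + (4809/7910 + 6218/(-2907))) = sqrt(-8918 + (4809*(1/7910) + 6218*(-1/2907))) = sqrt(-8918 + (687/1130 - 6218/2907)) = sqrt(-8918 - 5029231/3284910) = sqrt(-29299856611/3284910) = I*sqrt(10694154664448890)/1094970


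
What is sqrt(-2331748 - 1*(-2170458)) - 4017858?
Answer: -4017858 + 127*I*sqrt(10) ≈ -4.0179e+6 + 401.61*I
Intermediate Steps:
sqrt(-2331748 - 1*(-2170458)) - 4017858 = sqrt(-2331748 + 2170458) - 4017858 = sqrt(-161290) - 4017858 = 127*I*sqrt(10) - 4017858 = -4017858 + 127*I*sqrt(10)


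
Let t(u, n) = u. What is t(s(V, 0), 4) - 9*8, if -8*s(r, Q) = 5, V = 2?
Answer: -581/8 ≈ -72.625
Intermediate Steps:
s(r, Q) = -5/8 (s(r, Q) = -1/8*5 = -5/8)
t(s(V, 0), 4) - 9*8 = -5/8 - 9*8 = -5/8 - 72 = -581/8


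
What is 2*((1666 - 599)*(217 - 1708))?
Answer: -3181794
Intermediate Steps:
2*((1666 - 599)*(217 - 1708)) = 2*(1067*(-1491)) = 2*(-1590897) = -3181794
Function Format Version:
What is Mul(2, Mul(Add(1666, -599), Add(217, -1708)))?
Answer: -3181794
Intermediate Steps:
Mul(2, Mul(Add(1666, -599), Add(217, -1708))) = Mul(2, Mul(1067, -1491)) = Mul(2, -1590897) = -3181794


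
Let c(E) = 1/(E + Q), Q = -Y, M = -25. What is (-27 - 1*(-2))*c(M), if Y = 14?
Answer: 25/39 ≈ 0.64103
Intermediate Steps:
Q = -14 (Q = -1*14 = -14)
c(E) = 1/(-14 + E) (c(E) = 1/(E - 14) = 1/(-14 + E))
(-27 - 1*(-2))*c(M) = (-27 - 1*(-2))/(-14 - 25) = (-27 + 2)/(-39) = -25*(-1/39) = 25/39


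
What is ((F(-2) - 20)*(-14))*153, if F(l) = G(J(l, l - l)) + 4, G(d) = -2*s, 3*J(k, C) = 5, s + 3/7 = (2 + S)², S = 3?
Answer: 139536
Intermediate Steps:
s = 172/7 (s = -3/7 + (2 + 3)² = -3/7 + 5² = -3/7 + 25 = 172/7 ≈ 24.571)
J(k, C) = 5/3 (J(k, C) = (⅓)*5 = 5/3)
G(d) = -344/7 (G(d) = -2*172/7 = -344/7)
F(l) = -316/7 (F(l) = -344/7 + 4 = -316/7)
((F(-2) - 20)*(-14))*153 = ((-316/7 - 20)*(-14))*153 = -456/7*(-14)*153 = 912*153 = 139536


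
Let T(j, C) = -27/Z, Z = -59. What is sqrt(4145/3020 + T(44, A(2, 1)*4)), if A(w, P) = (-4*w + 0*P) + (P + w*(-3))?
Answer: 77*sqrt(97999)/17818 ≈ 1.3528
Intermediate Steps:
A(w, P) = P - 7*w (A(w, P) = (-4*w + 0) + (P - 3*w) = -4*w + (P - 3*w) = P - 7*w)
T(j, C) = 27/59 (T(j, C) = -27/(-59) = -27*(-1/59) = 27/59)
sqrt(4145/3020 + T(44, A(2, 1)*4)) = sqrt(4145/3020 + 27/59) = sqrt(4145*(1/3020) + 27/59) = sqrt(829/604 + 27/59) = sqrt(65219/35636) = 77*sqrt(97999)/17818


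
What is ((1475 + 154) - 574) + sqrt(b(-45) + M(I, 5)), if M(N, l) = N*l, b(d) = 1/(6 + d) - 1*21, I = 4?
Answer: 1055 + 2*I*sqrt(390)/39 ≈ 1055.0 + 1.0127*I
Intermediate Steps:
b(d) = -21 + 1/(6 + d) (b(d) = 1/(6 + d) - 21 = -21 + 1/(6 + d))
((1475 + 154) - 574) + sqrt(b(-45) + M(I, 5)) = ((1475 + 154) - 574) + sqrt((-125 - 21*(-45))/(6 - 45) + 4*5) = (1629 - 574) + sqrt((-125 + 945)/(-39) + 20) = 1055 + sqrt(-1/39*820 + 20) = 1055 + sqrt(-820/39 + 20) = 1055 + sqrt(-40/39) = 1055 + 2*I*sqrt(390)/39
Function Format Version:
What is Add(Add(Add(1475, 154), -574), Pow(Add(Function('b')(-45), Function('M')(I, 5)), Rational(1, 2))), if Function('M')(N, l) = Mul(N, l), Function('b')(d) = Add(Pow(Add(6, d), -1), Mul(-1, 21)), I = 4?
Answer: Add(1055, Mul(Rational(2, 39), I, Pow(390, Rational(1, 2)))) ≈ Add(1055.0, Mul(1.0127, I))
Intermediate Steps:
Function('b')(d) = Add(-21, Pow(Add(6, d), -1)) (Function('b')(d) = Add(Pow(Add(6, d), -1), -21) = Add(-21, Pow(Add(6, d), -1)))
Add(Add(Add(1475, 154), -574), Pow(Add(Function('b')(-45), Function('M')(I, 5)), Rational(1, 2))) = Add(Add(Add(1475, 154), -574), Pow(Add(Mul(Pow(Add(6, -45), -1), Add(-125, Mul(-21, -45))), Mul(4, 5)), Rational(1, 2))) = Add(Add(1629, -574), Pow(Add(Mul(Pow(-39, -1), Add(-125, 945)), 20), Rational(1, 2))) = Add(1055, Pow(Add(Mul(Rational(-1, 39), 820), 20), Rational(1, 2))) = Add(1055, Pow(Add(Rational(-820, 39), 20), Rational(1, 2))) = Add(1055, Pow(Rational(-40, 39), Rational(1, 2))) = Add(1055, Mul(Rational(2, 39), I, Pow(390, Rational(1, 2))))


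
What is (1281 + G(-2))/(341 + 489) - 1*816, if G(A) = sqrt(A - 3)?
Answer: -675999/830 + I*sqrt(5)/830 ≈ -814.46 + 0.0026941*I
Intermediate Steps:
G(A) = sqrt(-3 + A)
(1281 + G(-2))/(341 + 489) - 1*816 = (1281 + sqrt(-3 - 2))/(341 + 489) - 1*816 = (1281 + sqrt(-5))/830 - 816 = (1281 + I*sqrt(5))*(1/830) - 816 = (1281/830 + I*sqrt(5)/830) - 816 = -675999/830 + I*sqrt(5)/830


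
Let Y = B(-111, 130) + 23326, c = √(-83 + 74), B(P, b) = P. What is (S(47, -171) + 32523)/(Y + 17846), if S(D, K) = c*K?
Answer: 10841/13687 - 171*I/13687 ≈ 0.79207 - 0.012494*I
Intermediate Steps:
c = 3*I (c = √(-9) = 3*I ≈ 3.0*I)
Y = 23215 (Y = -111 + 23326 = 23215)
S(D, K) = 3*I*K (S(D, K) = (3*I)*K = 3*I*K)
(S(47, -171) + 32523)/(Y + 17846) = (3*I*(-171) + 32523)/(23215 + 17846) = (-513*I + 32523)/41061 = (32523 - 513*I)*(1/41061) = 10841/13687 - 171*I/13687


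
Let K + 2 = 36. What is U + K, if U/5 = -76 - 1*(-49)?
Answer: -101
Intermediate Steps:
K = 34 (K = -2 + 36 = 34)
U = -135 (U = 5*(-76 - 1*(-49)) = 5*(-76 + 49) = 5*(-27) = -135)
U + K = -135 + 34 = -101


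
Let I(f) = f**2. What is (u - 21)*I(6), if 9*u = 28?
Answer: -644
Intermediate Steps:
u = 28/9 (u = (1/9)*28 = 28/9 ≈ 3.1111)
(u - 21)*I(6) = (28/9 - 21)*6**2 = -161/9*36 = -644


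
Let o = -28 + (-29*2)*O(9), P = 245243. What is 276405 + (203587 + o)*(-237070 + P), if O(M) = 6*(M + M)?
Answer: 1612768440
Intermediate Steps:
O(M) = 12*M (O(M) = 6*(2*M) = 12*M)
o = -6292 (o = -28 + (-29*2)*(12*9) = -28 - 58*108 = -28 - 6264 = -6292)
276405 + (203587 + o)*(-237070 + P) = 276405 + (203587 - 6292)*(-237070 + 245243) = 276405 + 197295*8173 = 276405 + 1612492035 = 1612768440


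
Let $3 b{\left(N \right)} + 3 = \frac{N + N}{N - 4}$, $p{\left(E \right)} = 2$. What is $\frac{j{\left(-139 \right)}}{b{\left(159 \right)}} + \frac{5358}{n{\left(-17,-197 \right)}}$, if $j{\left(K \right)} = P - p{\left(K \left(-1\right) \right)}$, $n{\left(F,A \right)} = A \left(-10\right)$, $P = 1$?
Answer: $\frac{283946}{48265} \approx 5.8831$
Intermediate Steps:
$n{\left(F,A \right)} = - 10 A$
$j{\left(K \right)} = -1$ ($j{\left(K \right)} = 1 - 2 = -1$)
$b{\left(N \right)} = -1 + \frac{2 N}{3 \left(-4 + N\right)}$ ($b{\left(N \right)} = -1 + \frac{\left(N + N\right) \frac{1}{N - 4}}{3} = -1 + \frac{2 N \frac{1}{-4 + N}}{3} = -1 + \frac{2 N}{3 \left(-4 + N\right)}$)
$\frac{j{\left(-139 \right)}}{b{\left(159 \right)}} + \frac{5358}{n{\left(-17,-197 \right)}} = - \frac{1}{\frac{1}{3} \frac{1}{-4 + 159} \left(12 - 159\right)} + \frac{5358}{\left(-10\right) \left(-197\right)} = - \frac{1}{\frac{1}{3} \cdot \frac{1}{155} \left(12 - 159\right)} + \frac{5358}{1970} = - \frac{1}{\frac{1}{3} \cdot \frac{1}{155} \left(-147\right)} + 5358 \cdot \frac{1}{1970} = - \frac{1}{- \frac{49}{155}} + \frac{2679}{985} = \left(-1\right) \left(- \frac{155}{49}\right) + \frac{2679}{985} = \frac{155}{49} + \frac{2679}{985} = \frac{283946}{48265}$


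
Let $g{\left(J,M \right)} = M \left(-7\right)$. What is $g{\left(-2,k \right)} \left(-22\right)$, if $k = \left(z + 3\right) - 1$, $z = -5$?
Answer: $-462$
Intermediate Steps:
$k = -3$ ($k = \left(-5 + 3\right) - 1 = -2 - 1 = -3$)
$g{\left(J,M \right)} = - 7 M$
$g{\left(-2,k \right)} \left(-22\right) = \left(-7\right) \left(-3\right) \left(-22\right) = 21 \left(-22\right) = -462$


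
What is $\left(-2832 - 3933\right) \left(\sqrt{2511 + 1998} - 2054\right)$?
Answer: $13895310 - 20295 \sqrt{501} \approx 1.3441 \cdot 10^{7}$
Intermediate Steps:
$\left(-2832 - 3933\right) \left(\sqrt{2511 + 1998} - 2054\right) = - 6765 \left(\sqrt{4509} - 2054\right) = - 6765 \left(3 \sqrt{501} - 2054\right) = - 6765 \left(-2054 + 3 \sqrt{501}\right) = 13895310 - 20295 \sqrt{501}$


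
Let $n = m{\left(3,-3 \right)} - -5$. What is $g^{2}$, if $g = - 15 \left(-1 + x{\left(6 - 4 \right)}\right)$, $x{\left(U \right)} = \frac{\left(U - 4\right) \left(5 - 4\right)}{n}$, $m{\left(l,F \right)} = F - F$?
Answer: $441$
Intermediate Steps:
$m{\left(l,F \right)} = 0$
$n = 5$ ($n = 0 - -5 = 0 + 5 = 5$)
$x{\left(U \right)} = - \frac{4}{5} + \frac{U}{5}$ ($x{\left(U \right)} = \frac{\left(U - 4\right) \left(5 - 4\right)}{5} = \left(-4 + U\right) 1 \cdot \frac{1}{5} = \left(-4 + U\right) \frac{1}{5} = - \frac{4}{5} + \frac{U}{5}$)
$g = 21$ ($g = - 15 \left(-1 - \left(\frac{4}{5} - \frac{6 - 4}{5}\right)\right) = - 15 \left(-1 + \left(- \frac{4}{5} + \frac{1}{5} \cdot 2\right)\right) = - 15 \left(-1 + \left(- \frac{4}{5} + \frac{2}{5}\right)\right) = - 15 \left(-1 - \frac{2}{5}\right) = \left(-15\right) \left(- \frac{7}{5}\right) = 21$)
$g^{2} = 21^{2} = 441$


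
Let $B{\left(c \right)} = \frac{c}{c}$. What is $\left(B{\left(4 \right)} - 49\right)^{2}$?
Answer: $2304$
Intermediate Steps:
$B{\left(c \right)} = 1$
$\left(B{\left(4 \right)} - 49\right)^{2} = \left(1 - 49\right)^{2} = \left(-48\right)^{2} = 2304$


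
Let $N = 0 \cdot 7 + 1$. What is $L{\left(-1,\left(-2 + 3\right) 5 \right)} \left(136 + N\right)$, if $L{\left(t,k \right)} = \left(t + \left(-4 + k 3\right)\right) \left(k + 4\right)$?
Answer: $12330$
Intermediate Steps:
$L{\left(t,k \right)} = \left(4 + k\right) \left(-4 + t + 3 k\right)$ ($L{\left(t,k \right)} = \left(t + \left(-4 + 3 k\right)\right) \left(4 + k\right) = \left(-4 + t + 3 k\right) \left(4 + k\right) = \left(4 + k\right) \left(-4 + t + 3 k\right)$)
$N = 1$ ($N = 0 + 1 = 1$)
$L{\left(-1,\left(-2 + 3\right) 5 \right)} \left(136 + N\right) = \left(-16 + 3 \left(\left(-2 + 3\right) 5\right)^{2} + 4 \left(-1\right) + 8 \left(-2 + 3\right) 5 + \left(-2 + 3\right) 5 \left(-1\right)\right) \left(136 + 1\right) = \left(-16 + 3 \left(1 \cdot 5\right)^{2} - 4 + 8 \cdot 1 \cdot 5 + 1 \cdot 5 \left(-1\right)\right) 137 = \left(-16 + 3 \cdot 5^{2} - 4 + 8 \cdot 5 + 5 \left(-1\right)\right) 137 = \left(-16 + 3 \cdot 25 - 4 + 40 - 5\right) 137 = \left(-16 + 75 - 4 + 40 - 5\right) 137 = 90 \cdot 137 = 12330$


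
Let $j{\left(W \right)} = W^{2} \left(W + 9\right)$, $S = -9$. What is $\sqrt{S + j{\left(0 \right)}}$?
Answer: $3 i \approx 3.0 i$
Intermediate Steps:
$j{\left(W \right)} = W^{2} \left(9 + W\right)$
$\sqrt{S + j{\left(0 \right)}} = \sqrt{-9 + 0^{2} \left(9 + 0\right)} = \sqrt{-9 + 0 \cdot 9} = \sqrt{-9 + 0} = \sqrt{-9} = 3 i$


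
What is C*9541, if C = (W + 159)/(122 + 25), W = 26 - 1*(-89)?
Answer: 373462/21 ≈ 17784.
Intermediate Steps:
W = 115 (W = 26 + 89 = 115)
C = 274/147 (C = (115 + 159)/(122 + 25) = 274/147 ≈ 1.8639)
C*9541 = (274/147)*9541 = 373462/21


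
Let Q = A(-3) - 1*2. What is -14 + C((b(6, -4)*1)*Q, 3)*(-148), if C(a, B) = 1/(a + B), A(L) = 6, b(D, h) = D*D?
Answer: -2206/147 ≈ -15.007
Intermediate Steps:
b(D, h) = D²
Q = 4 (Q = 6 - 1*2 = 6 - 2 = 4)
C(a, B) = 1/(B + a)
-14 + C((b(6, -4)*1)*Q, 3)*(-148) = -14 - 148/(3 + (6²*1)*4) = -14 - 148/(3 + (36*1)*4) = -14 - 148/(3 + 36*4) = -14 - 148/(3 + 144) = -14 - 148/147 = -2206/147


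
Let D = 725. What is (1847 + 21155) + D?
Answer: 23727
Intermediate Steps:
(1847 + 21155) + D = (1847 + 21155) + 725 = 23002 + 725 = 23727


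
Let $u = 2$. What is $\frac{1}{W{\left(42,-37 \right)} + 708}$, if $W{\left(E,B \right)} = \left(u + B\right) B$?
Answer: $\frac{1}{2003} \approx 0.00049925$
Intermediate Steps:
$W{\left(E,B \right)} = B \left(2 + B\right)$ ($W{\left(E,B \right)} = \left(2 + B\right) B = B \left(2 + B\right)$)
$\frac{1}{W{\left(42,-37 \right)} + 708} = \frac{1}{- 37 \left(2 - 37\right) + 708} = \frac{1}{\left(-37\right) \left(-35\right) + 708} = \frac{1}{1295 + 708} = \frac{1}{2003}$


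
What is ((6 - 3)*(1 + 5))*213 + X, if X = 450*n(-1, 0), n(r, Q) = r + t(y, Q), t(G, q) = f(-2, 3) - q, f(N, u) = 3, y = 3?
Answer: 4734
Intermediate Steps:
t(G, q) = 3 - q
n(r, Q) = 3 + r - Q (n(r, Q) = r + (3 - Q) = 3 + r - Q)
X = 900 (X = 450*(3 - 1 - 1*0) = 450*(3 - 1 + 0) = 450*2 = 900)
((6 - 3)*(1 + 5))*213 + X = ((6 - 3)*(1 + 5))*213 + 900 = (3*6)*213 + 900 = 18*213 + 900 = 3834 + 900 = 4734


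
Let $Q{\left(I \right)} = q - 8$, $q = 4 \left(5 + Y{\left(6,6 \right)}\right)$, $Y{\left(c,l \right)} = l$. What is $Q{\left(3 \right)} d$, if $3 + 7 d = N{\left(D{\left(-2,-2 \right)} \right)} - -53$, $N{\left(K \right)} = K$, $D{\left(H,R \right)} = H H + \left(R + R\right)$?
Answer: $\frac{1800}{7} \approx 257.14$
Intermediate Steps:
$q = 44$ ($q = 4 \left(5 + 6\right) = 4 \cdot 11 = 44$)
$D{\left(H,R \right)} = H^{2} + 2 R$
$Q{\left(I \right)} = 36$ ($Q{\left(I \right)} = 44 - 8 = 36$)
$d = \frac{50}{7}$ ($d = - \frac{3}{7} + \frac{\left(\left(-2\right)^{2} + 2 \left(-2\right)\right) - -53}{7} = - \frac{3}{7} + \frac{\left(4 - 4\right) + 53}{7} = - \frac{3}{7} + \frac{0 + 53}{7} = - \frac{3}{7} + \frac{1}{7} \cdot 53 = - \frac{3}{7} + \frac{53}{7} = \frac{50}{7} \approx 7.1429$)
$Q{\left(3 \right)} d = 36 \cdot \frac{50}{7} = \frac{1800}{7}$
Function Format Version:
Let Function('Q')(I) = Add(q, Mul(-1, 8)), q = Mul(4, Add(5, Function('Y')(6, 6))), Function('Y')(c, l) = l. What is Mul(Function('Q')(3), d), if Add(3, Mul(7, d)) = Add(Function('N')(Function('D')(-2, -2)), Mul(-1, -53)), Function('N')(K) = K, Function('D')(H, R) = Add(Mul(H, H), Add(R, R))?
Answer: Rational(1800, 7) ≈ 257.14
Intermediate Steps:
q = 44 (q = Mul(4, Add(5, 6)) = Mul(4, 11) = 44)
Function('D')(H, R) = Add(Pow(H, 2), Mul(2, R))
Function('Q')(I) = 36 (Function('Q')(I) = Add(44, Mul(-1, 8)) = Add(44, -8) = 36)
d = Rational(50, 7) (d = Add(Rational(-3, 7), Mul(Rational(1, 7), Add(Add(Pow(-2, 2), Mul(2, -2)), Mul(-1, -53)))) = Add(Rational(-3, 7), Mul(Rational(1, 7), Add(Add(4, -4), 53))) = Add(Rational(-3, 7), Mul(Rational(1, 7), Add(0, 53))) = Add(Rational(-3, 7), Mul(Rational(1, 7), 53)) = Add(Rational(-3, 7), Rational(53, 7)) = Rational(50, 7) ≈ 7.1429)
Mul(Function('Q')(3), d) = Mul(36, Rational(50, 7)) = Rational(1800, 7)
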